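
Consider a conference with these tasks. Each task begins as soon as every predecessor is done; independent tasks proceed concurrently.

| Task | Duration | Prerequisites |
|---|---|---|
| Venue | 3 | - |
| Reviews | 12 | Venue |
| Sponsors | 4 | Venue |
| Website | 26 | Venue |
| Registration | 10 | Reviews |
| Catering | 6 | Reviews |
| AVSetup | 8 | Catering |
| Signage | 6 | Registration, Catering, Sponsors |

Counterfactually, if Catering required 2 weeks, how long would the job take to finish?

As given, the longest chain is Venue→Reviews→Registration→Signage = 3+12+10+6 = 31, so the finish is 31 weeks.
Catering has 2 weeks of float (longest path through it is 29).
The critical path is still Venue→Reviews→Registration→Signage; finish is now 31 weeks.

31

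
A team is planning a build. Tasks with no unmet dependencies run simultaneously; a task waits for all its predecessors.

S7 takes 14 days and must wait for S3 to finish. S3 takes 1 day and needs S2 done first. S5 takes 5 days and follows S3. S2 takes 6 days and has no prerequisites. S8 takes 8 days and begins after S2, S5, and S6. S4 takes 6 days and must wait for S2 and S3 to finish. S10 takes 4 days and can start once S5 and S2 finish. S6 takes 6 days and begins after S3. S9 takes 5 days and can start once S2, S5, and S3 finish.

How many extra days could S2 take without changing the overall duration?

Critical path: S2→S3→S6→S8 = 6+1+6+8 = 21, so the finish is 21 days.
The longest chain containing S2 totals 21 days.
Float = 21 − 21 = 0.

0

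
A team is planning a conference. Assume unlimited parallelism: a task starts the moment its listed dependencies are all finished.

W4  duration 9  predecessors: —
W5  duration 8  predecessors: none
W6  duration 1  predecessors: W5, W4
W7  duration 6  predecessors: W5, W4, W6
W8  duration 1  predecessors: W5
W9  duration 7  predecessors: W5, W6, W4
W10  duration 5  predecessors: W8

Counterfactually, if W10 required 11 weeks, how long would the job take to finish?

The binding path is W4→W6→W9 = 9+1+7 = 17; finish at 17 weeks.
The longest path through W10 is only 14 weeks, so W10 has float 3.
New critical path: W5→W8→W10 = 8+1+11 = 20 ⇒ 20 weeks.

20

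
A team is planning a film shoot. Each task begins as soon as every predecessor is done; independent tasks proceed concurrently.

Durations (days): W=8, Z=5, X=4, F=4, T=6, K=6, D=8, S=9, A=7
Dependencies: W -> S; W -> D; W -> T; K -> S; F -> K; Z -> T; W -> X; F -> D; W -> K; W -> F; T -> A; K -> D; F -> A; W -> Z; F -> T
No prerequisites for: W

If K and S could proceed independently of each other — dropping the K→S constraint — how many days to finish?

With the dependency in place, W→F→K→S = 8+4+6+9 = 27 sets the finish at 27 days.
Without K→S, S's earliest start moves from 18 to 8.
New critical path: W→Z→T→A = 8+5+6+7 = 26 ⇒ 26 days.

26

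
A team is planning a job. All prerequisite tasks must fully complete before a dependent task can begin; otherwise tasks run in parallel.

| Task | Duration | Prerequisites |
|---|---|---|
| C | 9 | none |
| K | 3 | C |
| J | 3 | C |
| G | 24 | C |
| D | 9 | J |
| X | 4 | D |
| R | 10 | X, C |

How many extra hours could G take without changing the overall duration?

The longest chain is C→J→D→X→R = 9+3+9+4+10 = 35; overall finish 35 hours.
G finishes as early as 33 and must finish by 35.
Slack of G = 11 − 9 = 2 hours.

2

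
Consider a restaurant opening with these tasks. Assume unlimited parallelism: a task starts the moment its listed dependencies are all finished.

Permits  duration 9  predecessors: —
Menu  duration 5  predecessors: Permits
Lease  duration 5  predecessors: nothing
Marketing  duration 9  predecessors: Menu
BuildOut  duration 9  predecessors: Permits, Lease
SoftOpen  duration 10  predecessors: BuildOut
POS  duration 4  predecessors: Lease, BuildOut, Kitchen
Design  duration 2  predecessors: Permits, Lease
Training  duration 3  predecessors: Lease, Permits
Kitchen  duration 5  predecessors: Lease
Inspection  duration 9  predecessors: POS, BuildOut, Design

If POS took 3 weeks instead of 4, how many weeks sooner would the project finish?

The binding path is Permits→BuildOut→POS→Inspection = 9+9+4+9 = 31; finish at 31 weeks.
POS lies on that path, so at 3 weeks the path becomes 30 weeks.
That remains the longest chain; total 30 weeks.
Change in finish: 30 − 31 = -1 weeks.

1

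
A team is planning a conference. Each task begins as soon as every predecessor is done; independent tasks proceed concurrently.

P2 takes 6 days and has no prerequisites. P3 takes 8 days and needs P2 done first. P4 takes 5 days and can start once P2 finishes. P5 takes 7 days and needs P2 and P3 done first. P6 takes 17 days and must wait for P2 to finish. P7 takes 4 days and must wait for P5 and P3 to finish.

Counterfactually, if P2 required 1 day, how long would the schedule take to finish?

20

Critical path before the change: P2→P3→P5→P7 = 6+8+7+4 = 25 giving 25 days.
P2 is on the critical path; changing it to 1 makes that path 20 days.
That remains the longest chain; total 20 days.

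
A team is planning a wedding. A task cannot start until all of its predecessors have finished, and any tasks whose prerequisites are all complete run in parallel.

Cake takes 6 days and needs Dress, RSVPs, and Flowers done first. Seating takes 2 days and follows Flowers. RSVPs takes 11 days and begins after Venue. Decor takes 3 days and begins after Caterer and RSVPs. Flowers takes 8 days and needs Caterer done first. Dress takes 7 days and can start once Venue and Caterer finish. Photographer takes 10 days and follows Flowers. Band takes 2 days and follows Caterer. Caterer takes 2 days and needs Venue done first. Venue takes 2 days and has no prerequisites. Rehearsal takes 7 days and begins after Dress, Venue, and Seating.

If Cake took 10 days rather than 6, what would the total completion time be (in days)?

The binding path is Venue→Caterer→Flowers→Photographer = 2+2+8+10 = 22; finish at 22 days.
Cake is off the critical path — its longest chain is 19 days, giving 3 of slack.
New critical path: Venue→RSVPs→Cake = 2+11+10 = 23 ⇒ 23 days.

23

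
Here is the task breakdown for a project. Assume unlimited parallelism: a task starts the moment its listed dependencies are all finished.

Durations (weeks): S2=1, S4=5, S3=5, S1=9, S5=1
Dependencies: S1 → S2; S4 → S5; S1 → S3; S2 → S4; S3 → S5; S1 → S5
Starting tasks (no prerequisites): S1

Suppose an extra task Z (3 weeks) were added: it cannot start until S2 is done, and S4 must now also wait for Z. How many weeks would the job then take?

19

Originally the job takes 16 weeks.
With Z inserted, S4 now waits for max(S2, Z).
New critical path: S1→S2→Z→S4→S5 = 9+1+3+5+1 = 19 ⇒ 19 weeks.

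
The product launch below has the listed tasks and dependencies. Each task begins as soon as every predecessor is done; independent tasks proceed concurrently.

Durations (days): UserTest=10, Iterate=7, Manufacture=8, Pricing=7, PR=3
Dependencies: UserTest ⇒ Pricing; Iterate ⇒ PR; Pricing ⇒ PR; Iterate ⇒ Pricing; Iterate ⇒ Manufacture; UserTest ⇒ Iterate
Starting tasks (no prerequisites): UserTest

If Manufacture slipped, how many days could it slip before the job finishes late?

2

Critical path: UserTest→Iterate→Pricing→PR = 10+7+7+3 = 27, so the finish is 27 days.
Longest path through Manufacture: 25 days (earliest finish 25, latest finish 27).
Slack of Manufacture = 19 − 17 = 2 days.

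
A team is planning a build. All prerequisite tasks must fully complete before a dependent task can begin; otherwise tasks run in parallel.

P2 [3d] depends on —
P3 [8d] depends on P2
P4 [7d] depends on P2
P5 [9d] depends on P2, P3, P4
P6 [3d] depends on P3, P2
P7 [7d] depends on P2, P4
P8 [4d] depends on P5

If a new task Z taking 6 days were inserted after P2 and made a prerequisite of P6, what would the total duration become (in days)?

24

Originally the schedule takes 24 days.
With Z inserted, P6 now waits for max(P3, P2, Z).
New critical path: P2→P3→P5→P8 = 3+8+9+4 = 24 ⇒ 24 days.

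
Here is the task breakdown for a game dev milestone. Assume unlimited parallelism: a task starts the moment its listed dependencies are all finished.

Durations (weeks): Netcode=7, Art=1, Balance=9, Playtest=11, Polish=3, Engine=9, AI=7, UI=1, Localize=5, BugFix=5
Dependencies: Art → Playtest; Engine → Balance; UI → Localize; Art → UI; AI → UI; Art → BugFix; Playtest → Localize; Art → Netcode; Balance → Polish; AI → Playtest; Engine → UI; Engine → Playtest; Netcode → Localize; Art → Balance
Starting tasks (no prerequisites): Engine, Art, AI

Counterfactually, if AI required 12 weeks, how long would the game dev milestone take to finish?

28

Critical path before the change: Engine→Playtest→Localize = 9+11+5 = 25 giving 25 weeks.
AI has 2 weeks of float (longest path through it is 23).
Now AI→Playtest→Localize = 12+11+5 = 28 is longest, so the finish becomes 28 weeks.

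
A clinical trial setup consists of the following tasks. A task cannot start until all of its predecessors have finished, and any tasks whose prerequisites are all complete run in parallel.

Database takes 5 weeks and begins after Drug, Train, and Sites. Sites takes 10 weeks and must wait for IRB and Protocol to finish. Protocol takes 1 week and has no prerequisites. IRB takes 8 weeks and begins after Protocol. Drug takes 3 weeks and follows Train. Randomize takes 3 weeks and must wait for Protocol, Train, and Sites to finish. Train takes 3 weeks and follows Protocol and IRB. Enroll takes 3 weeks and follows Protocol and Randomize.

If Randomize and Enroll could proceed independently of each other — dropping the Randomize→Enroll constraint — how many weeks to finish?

24

With the dependency in place, Protocol→IRB→Sites→Randomize→Enroll = 1+8+10+3+3 = 25 sets the finish at 25 weeks.
Without Randomize→Enroll, Enroll's earliest start moves from 22 to 1.
The longest chain is now Protocol→IRB→Sites→Database = 1+8+10+5 = 24, so the schedule takes 24 weeks.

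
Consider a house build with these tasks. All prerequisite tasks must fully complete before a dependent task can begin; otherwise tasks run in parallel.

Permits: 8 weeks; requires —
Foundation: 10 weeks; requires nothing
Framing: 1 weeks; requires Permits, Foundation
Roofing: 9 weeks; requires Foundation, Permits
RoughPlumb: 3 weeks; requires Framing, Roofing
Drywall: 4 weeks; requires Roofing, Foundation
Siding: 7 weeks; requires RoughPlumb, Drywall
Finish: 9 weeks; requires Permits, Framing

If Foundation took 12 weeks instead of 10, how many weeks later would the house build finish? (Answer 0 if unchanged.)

2

Actual critical path: Foundation→Roofing→Drywall→Siding = 10+9+4+7 = 30 ⇒ 30 weeks.
Since Foundation is critical, the +2 change carries straight to that chain (now 32 weeks).
That remains the longest chain; total 32 weeks.
Change in finish: 32 − 30 = +2 weeks.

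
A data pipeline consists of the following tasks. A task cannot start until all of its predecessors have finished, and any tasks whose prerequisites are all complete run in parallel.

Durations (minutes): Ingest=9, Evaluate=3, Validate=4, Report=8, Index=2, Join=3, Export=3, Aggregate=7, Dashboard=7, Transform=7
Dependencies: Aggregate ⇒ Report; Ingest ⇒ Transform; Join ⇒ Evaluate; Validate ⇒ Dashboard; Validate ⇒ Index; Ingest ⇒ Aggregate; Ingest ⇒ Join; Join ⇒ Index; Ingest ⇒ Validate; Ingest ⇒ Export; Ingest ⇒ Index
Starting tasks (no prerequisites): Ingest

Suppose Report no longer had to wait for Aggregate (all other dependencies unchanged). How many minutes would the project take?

20

Original critical path: Ingest→Aggregate→Report = 9+7+8 = 24 ⇒ 24 minutes.
Without Aggregate→Report, Report's earliest start moves from 16 to 0.
The longest chain is now Ingest→Validate→Dashboard = 9+4+7 = 20, so the project takes 20 minutes.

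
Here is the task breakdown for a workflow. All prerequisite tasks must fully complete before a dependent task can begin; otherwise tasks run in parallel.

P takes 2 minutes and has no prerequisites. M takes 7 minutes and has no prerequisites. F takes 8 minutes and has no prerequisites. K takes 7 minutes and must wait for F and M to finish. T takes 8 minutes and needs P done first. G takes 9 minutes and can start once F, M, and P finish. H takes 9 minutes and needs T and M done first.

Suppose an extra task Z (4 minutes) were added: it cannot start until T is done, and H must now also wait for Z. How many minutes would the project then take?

Originally the project takes 19 minutes.
With Z inserted, H now waits for max(T, M, Z).
New critical path: P→T→Z→H = 2+8+4+9 = 23 ⇒ 23 minutes.

23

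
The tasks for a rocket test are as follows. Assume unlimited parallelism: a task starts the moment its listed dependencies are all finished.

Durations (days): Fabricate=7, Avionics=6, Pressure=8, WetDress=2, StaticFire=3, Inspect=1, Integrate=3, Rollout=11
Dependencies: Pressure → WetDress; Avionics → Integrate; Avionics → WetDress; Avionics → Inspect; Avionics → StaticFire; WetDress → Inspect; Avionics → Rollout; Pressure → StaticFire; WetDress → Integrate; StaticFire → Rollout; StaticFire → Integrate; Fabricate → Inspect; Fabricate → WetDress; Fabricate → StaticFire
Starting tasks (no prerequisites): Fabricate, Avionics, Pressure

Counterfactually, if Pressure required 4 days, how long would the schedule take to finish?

Actual critical path: Pressure→StaticFire→Rollout = 8+3+11 = 22 ⇒ 22 days.
Since Pressure is critical, the -4 change carries straight to that chain (now 18 days).
The binding chain switches to Fabricate→StaticFire→Rollout = 7+3+11 = 21; finish 21 days.

21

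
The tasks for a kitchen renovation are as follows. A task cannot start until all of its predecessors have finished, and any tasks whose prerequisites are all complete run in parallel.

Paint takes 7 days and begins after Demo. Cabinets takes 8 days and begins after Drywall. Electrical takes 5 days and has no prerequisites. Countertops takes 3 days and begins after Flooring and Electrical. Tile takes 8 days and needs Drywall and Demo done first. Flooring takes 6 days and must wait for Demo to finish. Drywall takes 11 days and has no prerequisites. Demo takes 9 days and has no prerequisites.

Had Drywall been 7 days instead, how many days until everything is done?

18

Baseline: Drywall→Cabinets = 11+8 = 19 → 19 days.
Drywall is on the critical path; changing it to 7 makes that path 15 days.
Now Demo→Flooring→Countertops = 9+6+3 = 18 is longest, so the finish becomes 18 days.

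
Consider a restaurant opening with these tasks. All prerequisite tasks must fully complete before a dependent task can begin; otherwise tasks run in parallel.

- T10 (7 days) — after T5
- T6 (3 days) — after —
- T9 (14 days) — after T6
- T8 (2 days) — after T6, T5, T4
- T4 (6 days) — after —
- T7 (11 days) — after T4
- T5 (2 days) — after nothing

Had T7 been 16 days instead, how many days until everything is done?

As given, the longest chain is T4→T7 = 6+11 = 17, so the finish is 17 days.
Since T7 is critical, the +5 change carries straight to that chain (now 22 days).
No other chain overtakes it, so the finish is 22 days.

22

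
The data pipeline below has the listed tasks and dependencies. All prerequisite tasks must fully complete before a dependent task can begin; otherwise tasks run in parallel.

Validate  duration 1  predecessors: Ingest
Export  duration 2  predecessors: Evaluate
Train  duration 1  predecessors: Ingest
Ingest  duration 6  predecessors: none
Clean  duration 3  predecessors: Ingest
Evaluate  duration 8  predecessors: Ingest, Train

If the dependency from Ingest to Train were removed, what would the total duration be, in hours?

16

Original critical path: Ingest→Train→Evaluate→Export = 6+1+8+2 = 17 ⇒ 17 hours.
Without Ingest→Train, Train's earliest start moves from 6 to 0.
After: Ingest→Evaluate→Export = 6+8+2 = 16 → 16 hours.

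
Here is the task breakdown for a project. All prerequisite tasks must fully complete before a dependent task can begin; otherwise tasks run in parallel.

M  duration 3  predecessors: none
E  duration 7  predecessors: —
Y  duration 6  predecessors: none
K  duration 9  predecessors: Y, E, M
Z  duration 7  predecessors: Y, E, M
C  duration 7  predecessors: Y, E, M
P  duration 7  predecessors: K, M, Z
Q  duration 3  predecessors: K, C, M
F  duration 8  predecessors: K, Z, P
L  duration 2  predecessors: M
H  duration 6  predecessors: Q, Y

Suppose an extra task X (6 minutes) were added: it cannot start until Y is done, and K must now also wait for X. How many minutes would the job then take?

Originally the job takes 31 minutes.
With X inserted, K now waits for max(Y, E, M, X).
New critical path: Y→X→K→P→F = 6+6+9+7+8 = 36 ⇒ 36 minutes.

36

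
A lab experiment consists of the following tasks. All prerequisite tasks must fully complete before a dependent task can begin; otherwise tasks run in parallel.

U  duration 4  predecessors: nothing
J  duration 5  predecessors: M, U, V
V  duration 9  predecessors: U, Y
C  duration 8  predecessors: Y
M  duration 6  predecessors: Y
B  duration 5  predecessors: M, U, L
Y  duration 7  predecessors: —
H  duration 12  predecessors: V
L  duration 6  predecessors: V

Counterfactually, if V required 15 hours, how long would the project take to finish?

34

Actual critical path: Y→V→H = 7+9+12 = 28 ⇒ 28 hours.
V is on the critical path; changing it to 15 makes that path 34 hours.
No other chain overtakes it, so the finish is 34 hours.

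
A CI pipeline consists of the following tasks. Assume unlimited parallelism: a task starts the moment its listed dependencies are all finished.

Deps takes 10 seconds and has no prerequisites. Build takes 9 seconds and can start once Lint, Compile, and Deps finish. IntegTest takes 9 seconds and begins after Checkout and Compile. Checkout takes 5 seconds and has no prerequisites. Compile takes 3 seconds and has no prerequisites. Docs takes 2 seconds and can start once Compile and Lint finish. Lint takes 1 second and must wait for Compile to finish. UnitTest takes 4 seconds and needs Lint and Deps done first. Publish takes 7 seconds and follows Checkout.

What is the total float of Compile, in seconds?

The longest chain is Deps→Build = 10+9 = 19; overall finish 19 seconds.
Compile finishes as early as 3 and must finish by 9.
So Compile can slip 9 − 3 = 6 seconds.

6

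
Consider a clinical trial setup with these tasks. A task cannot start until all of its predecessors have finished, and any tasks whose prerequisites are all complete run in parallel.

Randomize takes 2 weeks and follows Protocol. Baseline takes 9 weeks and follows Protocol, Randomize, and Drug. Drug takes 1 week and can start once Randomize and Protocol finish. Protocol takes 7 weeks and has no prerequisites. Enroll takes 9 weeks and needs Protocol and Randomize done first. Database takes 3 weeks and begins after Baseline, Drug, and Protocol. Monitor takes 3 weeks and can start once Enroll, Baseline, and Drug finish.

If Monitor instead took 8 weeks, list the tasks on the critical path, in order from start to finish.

Baseline: Protocol→Randomize→Drug→Baseline→Monitor = 7+2+1+9+3 = 22 → 22 weeks.
Monitor lies on that path, so at 8 weeks the path becomes 27 weeks.
That remains the longest chain; total 27 weeks.

Protocol, Randomize, Drug, Baseline, Monitor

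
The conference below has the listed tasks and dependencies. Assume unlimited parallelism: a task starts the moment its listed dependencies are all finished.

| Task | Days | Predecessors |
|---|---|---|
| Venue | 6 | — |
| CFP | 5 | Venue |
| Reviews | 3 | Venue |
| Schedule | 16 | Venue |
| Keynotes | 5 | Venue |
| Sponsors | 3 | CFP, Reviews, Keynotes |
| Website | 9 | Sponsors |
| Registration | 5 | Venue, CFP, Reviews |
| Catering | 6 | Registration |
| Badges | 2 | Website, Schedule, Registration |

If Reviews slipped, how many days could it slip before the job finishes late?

2

Venue→CFP→Sponsors→Website→Badges = 6+5+3+9+2 = 25 sets the makespan at 25 days.
The longest chain containing Reviews totals 23 days.
Float = 25 − 23 = 2.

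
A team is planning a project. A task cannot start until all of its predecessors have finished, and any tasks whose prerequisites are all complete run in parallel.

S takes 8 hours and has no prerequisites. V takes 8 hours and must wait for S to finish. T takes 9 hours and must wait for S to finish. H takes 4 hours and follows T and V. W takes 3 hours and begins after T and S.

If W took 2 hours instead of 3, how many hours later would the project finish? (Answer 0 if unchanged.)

As given, the longest chain is S→T→H = 8+9+4 = 21, so the finish is 21 hours.
W is off the critical path — its longest chain is 20 hours, giving 1 of slack.
The critical path is still S→T→H; finish is now 21 hours.
Change in finish: 21 − 21 = +0 hours.

0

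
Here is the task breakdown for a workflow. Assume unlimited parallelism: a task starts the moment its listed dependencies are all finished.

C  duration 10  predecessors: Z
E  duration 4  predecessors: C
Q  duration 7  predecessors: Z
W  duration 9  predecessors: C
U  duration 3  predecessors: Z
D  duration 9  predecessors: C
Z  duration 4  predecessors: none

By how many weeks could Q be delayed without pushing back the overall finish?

12

Critical path: Z→C→D = 4+10+9 = 23, so the finish is 23 weeks.
Q finishes as early as 11 and must finish by 23.
Slack of Q = 16 − 4 = 12 weeks.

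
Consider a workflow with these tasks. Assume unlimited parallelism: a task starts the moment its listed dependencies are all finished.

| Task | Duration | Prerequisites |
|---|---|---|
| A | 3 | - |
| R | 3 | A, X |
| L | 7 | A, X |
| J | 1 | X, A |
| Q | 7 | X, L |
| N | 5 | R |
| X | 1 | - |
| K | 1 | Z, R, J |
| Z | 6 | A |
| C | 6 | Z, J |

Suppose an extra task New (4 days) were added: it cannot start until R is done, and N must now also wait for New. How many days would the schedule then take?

Originally the schedule takes 17 days.
With New inserted, N now waits for max(R, New).
New critical path: A→L→Q = 3+7+7 = 17 ⇒ 17 days.

17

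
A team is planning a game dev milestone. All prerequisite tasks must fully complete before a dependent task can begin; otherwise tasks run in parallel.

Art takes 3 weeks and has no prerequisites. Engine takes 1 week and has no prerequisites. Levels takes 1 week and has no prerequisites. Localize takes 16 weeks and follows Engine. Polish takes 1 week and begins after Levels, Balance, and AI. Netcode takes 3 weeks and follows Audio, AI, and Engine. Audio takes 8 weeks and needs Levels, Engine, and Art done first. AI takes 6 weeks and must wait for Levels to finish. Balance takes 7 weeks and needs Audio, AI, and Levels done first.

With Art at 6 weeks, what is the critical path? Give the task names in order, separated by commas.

Art, Audio, Balance, Polish

The binding path is Art→Audio→Balance→Polish = 3+8+7+1 = 19; finish at 19 weeks.
Since Art is critical, the +3 change carries straight to that chain (now 22 weeks).
That remains the longest chain; total 22 weeks.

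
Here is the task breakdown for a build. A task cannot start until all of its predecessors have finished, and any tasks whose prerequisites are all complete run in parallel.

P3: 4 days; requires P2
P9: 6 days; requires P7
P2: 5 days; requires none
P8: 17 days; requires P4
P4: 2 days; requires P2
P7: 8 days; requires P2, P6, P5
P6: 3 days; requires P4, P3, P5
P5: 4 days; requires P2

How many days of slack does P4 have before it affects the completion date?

2

The longest chain is P2→P3→P6→P7→P9 = 5+4+3+8+6 = 26; overall finish 26 days.
Longest path through P4: 24 days (earliest finish 7, latest finish 9).
Float = 26 − 24 = 2.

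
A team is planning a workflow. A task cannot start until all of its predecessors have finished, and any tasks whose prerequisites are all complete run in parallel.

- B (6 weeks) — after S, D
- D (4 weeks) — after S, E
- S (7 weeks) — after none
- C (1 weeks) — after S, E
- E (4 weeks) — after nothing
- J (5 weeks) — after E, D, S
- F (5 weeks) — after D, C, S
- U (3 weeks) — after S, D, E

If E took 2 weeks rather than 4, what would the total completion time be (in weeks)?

17

Critical path before the change: S→D→B = 7+4+6 = 17 giving 17 weeks.
E has 3 weeks of float (longest path through it is 14).
That remains the longest chain; total 17 weeks.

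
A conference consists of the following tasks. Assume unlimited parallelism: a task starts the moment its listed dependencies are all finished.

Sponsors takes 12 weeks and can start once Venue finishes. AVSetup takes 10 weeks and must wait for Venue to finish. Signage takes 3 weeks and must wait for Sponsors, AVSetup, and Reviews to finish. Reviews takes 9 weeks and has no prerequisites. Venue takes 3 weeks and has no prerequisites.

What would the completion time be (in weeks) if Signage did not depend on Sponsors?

16

Original critical path: Venue→Sponsors→Signage = 3+12+3 = 18 ⇒ 18 weeks.
Without Sponsors→Signage, Signage's earliest start moves from 15 to 13.
The longest chain is now Venue→AVSetup→Signage = 3+10+3 = 16, so the plan takes 16 weeks.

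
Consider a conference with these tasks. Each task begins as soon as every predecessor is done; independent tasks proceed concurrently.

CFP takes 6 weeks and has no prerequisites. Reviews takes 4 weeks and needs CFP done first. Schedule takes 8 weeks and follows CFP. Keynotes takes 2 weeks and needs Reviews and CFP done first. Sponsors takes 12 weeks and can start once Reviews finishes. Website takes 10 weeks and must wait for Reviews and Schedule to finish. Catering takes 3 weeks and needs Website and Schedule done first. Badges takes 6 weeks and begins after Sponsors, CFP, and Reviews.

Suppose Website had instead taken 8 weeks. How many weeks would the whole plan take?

The binding path is CFP→Reviews→Sponsors→Badges = 6+4+12+6 = 28; finish at 28 weeks.
Website is off the critical path — its longest chain is 27 weeks, giving 1 of slack.
No other chain overtakes it, so the finish is 28 weeks.

28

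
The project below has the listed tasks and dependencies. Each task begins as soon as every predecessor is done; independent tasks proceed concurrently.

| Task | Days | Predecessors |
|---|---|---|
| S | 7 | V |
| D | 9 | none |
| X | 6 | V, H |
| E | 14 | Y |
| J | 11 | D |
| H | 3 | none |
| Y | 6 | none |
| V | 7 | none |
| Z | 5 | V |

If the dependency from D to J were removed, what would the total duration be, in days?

20

Before: longest chain D→J = 9+11 = 20, finish 20.
Without D→J, J's earliest start moves from 9 to 0.
After: Y→E = 6+14 = 20 → 20 days.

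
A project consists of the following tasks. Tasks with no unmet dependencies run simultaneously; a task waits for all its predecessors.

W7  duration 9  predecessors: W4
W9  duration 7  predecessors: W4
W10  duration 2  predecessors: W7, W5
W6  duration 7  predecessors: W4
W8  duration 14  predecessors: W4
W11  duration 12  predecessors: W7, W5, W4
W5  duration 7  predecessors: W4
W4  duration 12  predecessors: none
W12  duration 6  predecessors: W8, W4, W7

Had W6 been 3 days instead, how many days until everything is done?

The binding path is W4→W7→W11 = 12+9+12 = 33; finish at 33 days.
W6 is off the critical path — its longest chain is 19 days, giving 14 of slack.
The critical path is still W4→W7→W11; finish is now 33 days.

33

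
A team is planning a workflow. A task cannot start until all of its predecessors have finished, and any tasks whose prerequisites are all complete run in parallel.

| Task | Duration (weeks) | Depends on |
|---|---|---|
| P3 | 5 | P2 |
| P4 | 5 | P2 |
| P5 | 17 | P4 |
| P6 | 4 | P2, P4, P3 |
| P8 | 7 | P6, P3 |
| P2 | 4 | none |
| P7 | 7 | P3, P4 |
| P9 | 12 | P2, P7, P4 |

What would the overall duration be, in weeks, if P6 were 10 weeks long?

28

Actual critical path: P2→P3→P7→P9 = 4+5+7+12 = 28 ⇒ 28 weeks.
P6 is off the critical path — its longest chain is 20 weeks, giving 8 of slack.
No other chain overtakes it, so the finish is 28 weeks.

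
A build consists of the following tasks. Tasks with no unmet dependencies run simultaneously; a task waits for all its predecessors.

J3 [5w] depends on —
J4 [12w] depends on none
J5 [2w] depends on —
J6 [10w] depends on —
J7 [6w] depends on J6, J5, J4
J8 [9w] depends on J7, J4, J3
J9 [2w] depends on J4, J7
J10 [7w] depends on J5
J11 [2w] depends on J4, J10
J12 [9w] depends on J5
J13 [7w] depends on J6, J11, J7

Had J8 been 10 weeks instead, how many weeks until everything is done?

Baseline: J4→J7→J8 = 12+6+9 = 27 → 27 weeks.
J8 lies on that path, so at 10 weeks the path becomes 28 weeks.
That remains the longest chain; total 28 weeks.

28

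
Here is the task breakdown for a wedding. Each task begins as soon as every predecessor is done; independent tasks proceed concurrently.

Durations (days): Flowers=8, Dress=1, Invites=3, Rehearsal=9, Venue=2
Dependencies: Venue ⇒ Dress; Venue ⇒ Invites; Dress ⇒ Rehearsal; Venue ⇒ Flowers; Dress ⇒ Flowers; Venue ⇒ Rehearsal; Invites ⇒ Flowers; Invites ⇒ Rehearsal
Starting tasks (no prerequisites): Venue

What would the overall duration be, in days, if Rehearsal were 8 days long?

The binding path is Venue→Invites→Rehearsal = 2+3+9 = 14; finish at 14 days.
Rehearsal lies on that path, so at 8 days the path becomes 13 days.
The binding chain switches to Venue→Invites→Flowers = 2+3+8 = 13; finish 13 days.

13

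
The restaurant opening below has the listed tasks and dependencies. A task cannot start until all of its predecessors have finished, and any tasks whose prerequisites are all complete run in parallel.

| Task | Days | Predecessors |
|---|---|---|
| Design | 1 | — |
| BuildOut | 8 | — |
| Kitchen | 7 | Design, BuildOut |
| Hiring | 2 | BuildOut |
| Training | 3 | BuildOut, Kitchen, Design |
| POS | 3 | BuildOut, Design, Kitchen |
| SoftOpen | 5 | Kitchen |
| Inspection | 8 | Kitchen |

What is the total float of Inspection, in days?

Critical path: BuildOut→Kitchen→Inspection = 8+7+8 = 23, so the finish is 23 days.
Longest path through Inspection: 23 days (earliest finish 23, latest finish 23).
Float = 23 − 23 = 0.

0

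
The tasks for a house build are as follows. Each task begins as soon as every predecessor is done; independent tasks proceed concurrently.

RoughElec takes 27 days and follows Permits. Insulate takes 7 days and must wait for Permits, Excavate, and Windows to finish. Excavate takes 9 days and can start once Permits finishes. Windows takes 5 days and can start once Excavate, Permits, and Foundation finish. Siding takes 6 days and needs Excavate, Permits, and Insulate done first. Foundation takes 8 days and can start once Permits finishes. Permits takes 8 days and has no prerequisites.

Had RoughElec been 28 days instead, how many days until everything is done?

Critical path before the change: Permits→RoughElec = 8+27 = 35 giving 35 days.
RoughElec is on the critical path; changing it to 28 makes that path 36 days.
The critical path is still Permits→RoughElec; finish is now 36 days.

36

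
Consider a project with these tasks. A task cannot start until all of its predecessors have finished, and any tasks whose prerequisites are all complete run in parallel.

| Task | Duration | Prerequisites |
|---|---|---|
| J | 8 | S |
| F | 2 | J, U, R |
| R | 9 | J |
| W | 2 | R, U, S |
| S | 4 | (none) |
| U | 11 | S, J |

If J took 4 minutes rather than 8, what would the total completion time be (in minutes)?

Actual critical path: S→J→U→F = 4+8+11+2 = 25 ⇒ 25 minutes.
J lies on that path, so at 4 minutes the path becomes 21 minutes.
No other chain overtakes it, so the finish is 21 minutes.

21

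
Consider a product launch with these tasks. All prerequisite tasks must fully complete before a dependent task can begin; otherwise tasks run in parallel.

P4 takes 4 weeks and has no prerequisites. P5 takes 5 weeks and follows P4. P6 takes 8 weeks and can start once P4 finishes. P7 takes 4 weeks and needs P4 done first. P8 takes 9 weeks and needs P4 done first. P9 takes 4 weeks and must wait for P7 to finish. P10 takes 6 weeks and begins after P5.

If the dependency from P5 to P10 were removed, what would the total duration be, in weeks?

Before: longest chain P4→P5→P10 = 4+5+6 = 15, finish 15.
Without P5→P10, P10's earliest start moves from 9 to 0.
New critical path: P4→P8 = 4+9 = 13 ⇒ 13 weeks.

13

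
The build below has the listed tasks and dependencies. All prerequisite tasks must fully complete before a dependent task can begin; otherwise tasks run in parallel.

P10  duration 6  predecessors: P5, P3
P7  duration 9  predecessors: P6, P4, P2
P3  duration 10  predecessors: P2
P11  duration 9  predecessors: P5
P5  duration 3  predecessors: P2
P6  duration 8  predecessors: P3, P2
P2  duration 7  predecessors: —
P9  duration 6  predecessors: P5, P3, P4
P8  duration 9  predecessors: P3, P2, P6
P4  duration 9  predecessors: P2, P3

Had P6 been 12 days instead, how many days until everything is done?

38

As given, the longest chain is P2→P3→P4→P7 = 7+10+9+9 = 35, so the finish is 35 days.
P6 is off the critical path — its longest chain is 34 days, giving 1 of slack.
New critical path: P2→P3→P6→P7 = 7+10+12+9 = 38 ⇒ 38 days.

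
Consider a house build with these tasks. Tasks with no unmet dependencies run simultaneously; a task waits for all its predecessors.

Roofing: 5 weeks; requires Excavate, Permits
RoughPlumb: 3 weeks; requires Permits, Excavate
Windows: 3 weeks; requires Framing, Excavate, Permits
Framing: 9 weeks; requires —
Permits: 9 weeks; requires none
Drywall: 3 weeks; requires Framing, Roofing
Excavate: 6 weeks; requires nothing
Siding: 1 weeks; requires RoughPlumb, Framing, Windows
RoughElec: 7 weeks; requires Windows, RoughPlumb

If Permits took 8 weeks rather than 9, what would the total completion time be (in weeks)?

The binding path is Permits→Windows→RoughElec = 9+3+7 = 19; finish at 19 weeks.
Permits lies on that path, so at 8 weeks the path becomes 18 weeks.
Now Framing→Windows→RoughElec = 9+3+7 = 19 is longest, so the finish becomes 19 weeks.

19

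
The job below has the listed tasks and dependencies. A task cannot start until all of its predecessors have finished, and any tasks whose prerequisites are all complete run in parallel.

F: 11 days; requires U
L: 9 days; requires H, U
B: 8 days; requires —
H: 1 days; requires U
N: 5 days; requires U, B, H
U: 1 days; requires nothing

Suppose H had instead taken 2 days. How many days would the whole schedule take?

Actual critical path: B→N = 8+5 = 13 ⇒ 13 days.
H is off the critical path — its longest chain is 11 days, giving 2 of slack.
That remains the longest chain; total 13 days.

13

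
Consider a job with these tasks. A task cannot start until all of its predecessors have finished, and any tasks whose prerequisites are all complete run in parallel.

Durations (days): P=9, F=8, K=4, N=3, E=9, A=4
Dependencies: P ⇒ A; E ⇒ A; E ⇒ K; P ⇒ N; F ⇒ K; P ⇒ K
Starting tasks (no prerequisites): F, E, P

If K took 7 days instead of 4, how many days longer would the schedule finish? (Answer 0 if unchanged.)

The binding path is E→K = 9+4 = 13; finish at 13 days.
K is on the critical path; changing it to 7 makes that path 16 days.
The critical path is still E→K; finish is now 16 days.
Change in finish: 16 − 13 = +3 days.

3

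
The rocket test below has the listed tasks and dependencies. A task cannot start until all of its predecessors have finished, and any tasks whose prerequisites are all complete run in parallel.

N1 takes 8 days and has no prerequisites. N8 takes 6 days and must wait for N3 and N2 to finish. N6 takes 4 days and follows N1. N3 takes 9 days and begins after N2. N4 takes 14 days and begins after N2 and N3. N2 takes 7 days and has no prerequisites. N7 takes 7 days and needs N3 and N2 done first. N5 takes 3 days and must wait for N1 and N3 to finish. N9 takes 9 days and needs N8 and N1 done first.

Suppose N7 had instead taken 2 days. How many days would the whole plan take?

31

As given, the longest chain is N2→N3→N8→N9 = 7+9+6+9 = 31, so the finish is 31 days.
The longest path through N7 is only 23 days, so N7 has float 8.
That remains the longest chain; total 31 days.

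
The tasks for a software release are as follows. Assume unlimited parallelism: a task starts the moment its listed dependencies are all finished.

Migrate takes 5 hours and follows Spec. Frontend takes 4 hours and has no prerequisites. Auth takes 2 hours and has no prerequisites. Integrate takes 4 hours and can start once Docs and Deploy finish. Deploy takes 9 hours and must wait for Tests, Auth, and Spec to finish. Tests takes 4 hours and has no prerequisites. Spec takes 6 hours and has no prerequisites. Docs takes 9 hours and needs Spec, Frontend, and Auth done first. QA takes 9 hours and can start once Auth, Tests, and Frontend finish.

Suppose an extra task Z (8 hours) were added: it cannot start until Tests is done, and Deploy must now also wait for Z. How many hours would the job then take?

Originally the job takes 19 hours.
With Z inserted, Deploy now waits for max(Tests, Auth, Spec, Z).
New critical path: Tests→Z→Deploy→Integrate = 4+8+9+4 = 25 ⇒ 25 hours.

25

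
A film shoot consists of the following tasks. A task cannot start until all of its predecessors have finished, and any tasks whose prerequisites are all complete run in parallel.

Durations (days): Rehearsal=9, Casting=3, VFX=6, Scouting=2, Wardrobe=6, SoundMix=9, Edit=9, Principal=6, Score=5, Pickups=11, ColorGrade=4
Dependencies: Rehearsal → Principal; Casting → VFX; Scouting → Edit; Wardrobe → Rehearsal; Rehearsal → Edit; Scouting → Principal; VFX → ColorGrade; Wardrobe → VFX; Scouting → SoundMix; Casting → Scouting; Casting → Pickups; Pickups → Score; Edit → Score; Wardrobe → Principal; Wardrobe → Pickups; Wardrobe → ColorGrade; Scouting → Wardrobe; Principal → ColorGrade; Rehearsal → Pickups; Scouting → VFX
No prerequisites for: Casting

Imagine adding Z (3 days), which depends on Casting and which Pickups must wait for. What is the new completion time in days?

Originally the project takes 36 days.
With Z inserted, Pickups now waits for max(Wardrobe, Rehearsal, Casting, Z).
New critical path: Casting→Scouting→Wardrobe→Rehearsal→Pickups→Score = 3+2+6+9+11+5 = 36 ⇒ 36 days.

36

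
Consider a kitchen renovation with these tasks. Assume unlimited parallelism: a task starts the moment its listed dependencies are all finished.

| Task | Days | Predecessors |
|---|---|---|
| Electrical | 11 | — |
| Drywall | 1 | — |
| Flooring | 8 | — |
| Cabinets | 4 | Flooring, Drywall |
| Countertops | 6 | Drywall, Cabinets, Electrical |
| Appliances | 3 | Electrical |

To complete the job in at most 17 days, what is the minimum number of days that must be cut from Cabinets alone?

Current finish: 18 days; target: 17.
Cabinets is on every critical path, so each day cut from Cabinets cuts the finish by one (this holds down to a finish of 17).
Need 18 − 17 = 1 day off Cabinets → Cabinets becomes 3 days, finish becomes 17.

1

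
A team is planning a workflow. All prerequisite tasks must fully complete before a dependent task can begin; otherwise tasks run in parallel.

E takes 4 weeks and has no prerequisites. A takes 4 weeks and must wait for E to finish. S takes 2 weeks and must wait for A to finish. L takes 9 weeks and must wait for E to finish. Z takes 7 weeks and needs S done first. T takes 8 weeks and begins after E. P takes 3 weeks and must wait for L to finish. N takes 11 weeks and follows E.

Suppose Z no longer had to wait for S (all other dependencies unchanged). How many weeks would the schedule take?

Original critical path: E→A→S→Z = 4+4+2+7 = 17 ⇒ 17 weeks.
Without S→Z, Z's earliest start moves from 10 to 0.
After: E→L→P = 4+9+3 = 16 → 16 weeks.

16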